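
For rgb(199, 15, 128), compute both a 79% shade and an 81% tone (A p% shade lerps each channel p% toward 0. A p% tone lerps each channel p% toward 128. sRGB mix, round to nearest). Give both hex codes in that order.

#2a031b, #8d6b80

79% shade:
  R: 199 + 0.79×(0−199) = 199 − 157.21 = 41.79 → 42
  G: 15 + 0.79×(0−15) = 15 − 11.85 = 3.15 → 3
  B: 128 − 101.12 = 26.88 → 27
  → #2a031b
81% tone:
  R: 199 + 0.81×(128−199) = 199 − 57.51 = 141.49 → 141
  G: 15 + 91.53 = 106.53 → 107
  B: 128 + 0 = 128 → 128
  → #8d6b80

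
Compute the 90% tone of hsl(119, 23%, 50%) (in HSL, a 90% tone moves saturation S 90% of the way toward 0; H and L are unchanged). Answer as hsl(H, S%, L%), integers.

S moves 90% from 23 toward 0: 23 − 20.7 = 2.3 → 2.
H and L are unchanged.

hsl(119, 2%, 50%)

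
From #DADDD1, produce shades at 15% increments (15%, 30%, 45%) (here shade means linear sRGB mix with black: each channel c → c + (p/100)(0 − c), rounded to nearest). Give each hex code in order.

#B9BCB2, #999B92, #787A73

#DADDD1 is rgb(218, 221, 209).
15%: (218 − 32.7 = 185.3→185, 221 − 33.15 = 187.85→188, 209 − 31.35 = 177.65→178) → #B9BCB2
30%: (218 − 65.4 = 152.6→153, 221 − 66.3 = 154.7→155, 209 − 62.7 = 146.3→146) → #999B92
45%: (218 − 98.1 = 119.9→120, 221 − 99.45 = 121.55→122, 209 − 94.05 = 114.95→115) → #787A73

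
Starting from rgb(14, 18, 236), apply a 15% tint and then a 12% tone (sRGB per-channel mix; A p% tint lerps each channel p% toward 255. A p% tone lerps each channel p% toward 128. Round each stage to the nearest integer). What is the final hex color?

Lerp each channel 15% toward 255:
  R: 14 + 36.15 = 50.15 → 50
  G: 18 + 35.55 = 53.55 → 54
  B: 236 + 2.85 = 238.85 → 239
After the tint: rgb(50, 54, 239) = #3236EF.
Per channel, c → c + 0.12(128 − c):
  R: 50 + 0.12×(128−50) = 50 + 9.36 = 59.36 → 59
  G: 54 + 8.88 = 62.88 → 63
  B: 239 − 13.32 = 225.68 → 226
rgb(59, 63, 226) = #3B3FE2.

#3B3FE2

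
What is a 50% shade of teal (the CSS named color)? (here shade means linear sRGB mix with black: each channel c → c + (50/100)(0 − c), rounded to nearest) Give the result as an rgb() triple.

rgb(0, 64, 64)

CSS teal is rgb(0, 128, 128).
Per channel, c → c + 0.5(0 − c):
  R: 0 + 0.5×(0−0) = 0 + 0 = 0 → 0
  G: 128 + 0.5×(0−128) = 128 − 64 = 64 → 64
  B: 128 − 64 = 64 → 64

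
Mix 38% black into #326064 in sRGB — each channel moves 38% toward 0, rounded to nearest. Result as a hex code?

#326064 is rgb(50, 96, 100).
Lerp each channel 38% toward 0:
  R: 50 + 0.38×(0−50) = 50 − 19 = 31 → 31
  G: 96 + 0.38×(0−96) = 96 − 36.48 = 59.52 → 60
  B: 100 + 0.38×(0−100) = 100 − 38 = 62 → 62
rgb(31, 60, 62) = #1f3c3e.

#1f3c3e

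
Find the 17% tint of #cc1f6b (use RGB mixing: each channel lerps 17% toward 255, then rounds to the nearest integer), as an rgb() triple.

#cc1f6b is rgb(204, 31, 107).
Per channel, c → c + 0.17(255 − c):
  R: 204 + 0.17×(255−204) = 204 + 8.67 = 212.67 → 213
  G: 31 + 0.17×(255−31) = 31 + 38.08 = 69.08 → 69
  B: 107 + 0.17×(255−107) = 107 + 25.16 = 132.16 → 132

rgb(213, 69, 132)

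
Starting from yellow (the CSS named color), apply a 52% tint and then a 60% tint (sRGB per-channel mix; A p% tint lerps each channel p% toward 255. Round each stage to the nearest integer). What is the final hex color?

CSS yellow is rgb(255, 255, 0).
Per channel, c → c + 0.52(255 − c):
  R: 255 + 0.52×(255−255) = 255 + 0 = 255 → 255
  G: 255 + 0 = 255 → 255
  B: 0 + 0.52×(255−0) = 0 + 132.6 = 132.6 → 133
After the tint: rgb(255, 255, 133) = #ffff85.
A 60% tint moves each channel 60% toward 255:
  R: 255 + 0 = 255 → 255
  G: 255 + 0.6×(255−255) = 255 + 0 = 255 → 255
  B: 133 + 0.6×(255−133) = 133 + 73.2 = 206.2 → 206
rgb(255, 255, 206) = #ffffce.

#ffffce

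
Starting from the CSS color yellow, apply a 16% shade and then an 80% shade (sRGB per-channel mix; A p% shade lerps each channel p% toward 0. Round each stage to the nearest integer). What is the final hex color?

#2B2B00

CSS yellow is rgb(255, 255, 0).
Per channel, c → c + 0.16(0 − c):
  R: 255 + 0.16×(0−255) = 255 − 40.8 = 214.2 → 214
  G: 255 + 0.16×(0−255) = 255 − 40.8 = 214.2 → 214
  B: 0 + 0 = 0 → 0
After the shade: rgb(214, 214, 0) = #D6D600.
An 80% shade moves each channel 80% toward 0:
  R: 214 + 0.8×(0−214) = 214 − 171.2 = 42.8 → 43
  G: 214 + 0.8×(0−214) = 214 − 171.2 = 42.8 → 43
  B: 0 + 0.8×(0−0) = 0 + 0 = 0 → 0
rgb(43, 43, 0) = #2B2B00.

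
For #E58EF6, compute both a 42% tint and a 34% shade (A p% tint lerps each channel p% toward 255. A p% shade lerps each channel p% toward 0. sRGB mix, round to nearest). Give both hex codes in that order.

#E58EF6 is rgb(229, 142, 246).
42% tint:
  R: 229 + 0.42×(255−229) = 229 + 10.92 = 239.92 → 240
  G: 142 + 47.46 = 189.46 → 189
  B: 246 + 3.78 = 249.78 → 250
  → #F0BDFA
34% shade:
  R: 229 − 77.86 = 151.14 → 151
  G: 142 + 0.34×(0−142) = 142 − 48.28 = 93.72 → 94
  B: 246 − 83.64 = 162.36 → 162
  → #975EA2

#F0BDFA, #975EA2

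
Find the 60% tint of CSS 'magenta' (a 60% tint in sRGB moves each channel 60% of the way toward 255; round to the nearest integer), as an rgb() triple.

CSS magenta is rgb(255, 0, 255).
Per channel, c → c + 0.6(255 − c):
  R: 255 + 0.6×(255−255) = 255 + 0 = 255 → 255
  G: 0 + 153 = 153 → 153
  B: 255 + 0.6×(255−255) = 255 + 0 = 255 → 255

rgb(255, 153, 255)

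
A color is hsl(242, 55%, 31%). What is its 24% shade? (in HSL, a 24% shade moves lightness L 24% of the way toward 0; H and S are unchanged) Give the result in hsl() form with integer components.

hsl(242, 55%, 24%)

L moves 24% from 31 toward 0: 31 − 7.44 = 23.56 → 24.
H and S are unchanged.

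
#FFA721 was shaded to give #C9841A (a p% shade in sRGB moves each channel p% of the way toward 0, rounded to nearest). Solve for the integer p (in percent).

#FFA721 is rgb(255, 167, 33); #C9841A is rgb(201, 132, 26).
On the R channel (widest range): 201 ≈ 255 + (p/100)(0 − 255), so p ≈ 100×(201 − 255)/(0 − 255) = -5400/-255 = 21.18.
p = 21 reproduces all three channels after rounding.

21%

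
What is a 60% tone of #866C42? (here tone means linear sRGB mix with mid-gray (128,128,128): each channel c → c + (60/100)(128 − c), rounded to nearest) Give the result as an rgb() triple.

#866C42 is rgb(134, 108, 66).
A 60% tone moves each channel 60% toward 128:
  R: 134 − 3.6 = 130.4 → 130
  G: 108 + 0.6×(128−108) = 108 + 12 = 120 → 120
  B: 66 + 0.6×(128−66) = 66 + 37.2 = 103.2 → 103

rgb(130, 120, 103)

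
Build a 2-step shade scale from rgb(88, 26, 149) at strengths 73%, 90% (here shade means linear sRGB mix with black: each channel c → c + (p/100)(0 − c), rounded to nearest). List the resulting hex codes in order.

73%: (88 − 64.24 = 23.76→24, 26 − 18.98 = 7.02→7, 149 − 108.77 = 40.23→40) → #180728
90%: (88 − 79.2 = 8.8→9, 26 − 23.4 = 2.6→3, 149 − 134.1 = 14.9→15) → #09030F

#180728, #09030F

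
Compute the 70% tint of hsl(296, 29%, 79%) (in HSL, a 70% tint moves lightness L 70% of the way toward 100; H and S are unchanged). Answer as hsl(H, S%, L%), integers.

L moves 70% from 79 toward 100: 79 + 14.7 = 93.7 → 94.
H and S are unchanged.

hsl(296, 29%, 94%)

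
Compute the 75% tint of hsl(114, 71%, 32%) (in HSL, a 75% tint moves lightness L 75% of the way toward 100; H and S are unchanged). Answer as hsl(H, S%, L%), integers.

L moves 75% from 32 toward 100: 32 + 51 = 83 → 83.
H and S are unchanged.

hsl(114, 71%, 83%)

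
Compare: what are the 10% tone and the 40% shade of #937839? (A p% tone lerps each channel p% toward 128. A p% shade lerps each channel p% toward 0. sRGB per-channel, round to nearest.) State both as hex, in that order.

#917940, #584822

#937839 is rgb(147, 120, 57).
10% tone:
  R: 147 + 0.1×(128−147) = 147 − 1.9 = 145.1 → 145
  G: 120 + 0.1×(128−120) = 120 + 0.8 = 120.8 → 121
  B: 57 + 7.1 = 64.1 → 64
  → #917940
40% shade:
  R: 147 + 0.4×(0−147) = 147 − 58.8 = 88.2 → 88
  G: 120 + 0.4×(0−120) = 120 − 48 = 72 → 72
  B: 57 − 22.8 = 34.2 → 34
  → #584822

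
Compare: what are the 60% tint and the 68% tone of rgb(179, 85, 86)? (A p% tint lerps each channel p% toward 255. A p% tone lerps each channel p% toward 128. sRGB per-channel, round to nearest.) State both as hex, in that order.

60% tint:
  R: 179 + 0.6×(255−179) = 179 + 45.6 = 224.6 → 225
  G: 85 + 0.6×(255−85) = 85 + 102 = 187 → 187
  B: 86 + 0.6×(255−86) = 86 + 101.4 = 187.4 → 187
  → #E1BBBB
68% tone:
  R: 179 − 34.68 = 144.32 → 144
  G: 85 + 29.24 = 114.24 → 114
  B: 86 + 0.68×(128−86) = 86 + 28.56 = 114.56 → 115
  → #907273

#E1BBBB, #907273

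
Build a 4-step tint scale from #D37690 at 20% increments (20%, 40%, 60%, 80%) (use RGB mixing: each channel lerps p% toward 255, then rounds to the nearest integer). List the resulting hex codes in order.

#DC91A6, #E5ADBC, #EDC8D3, #F6E4E9

#D37690 is rgb(211, 118, 144).
20%: (211 + 8.8 = 219.8→220, 118 + 27.4 = 145.4→145, 144 + 22.2 = 166.2→166) → #DC91A6
40%: (211 + 17.6 = 228.6→229, 118 + 54.8 = 172.8→173, 144 + 44.4 = 188.4→188) → #E5ADBC
60%: (211 + 26.4 = 237.4→237, 118 + 82.2 = 200.2→200, 144 + 66.6 = 210.6→211) → #EDC8D3
80%: (211 + 35.2 = 246.2→246, 118 + 109.6 = 227.6→228, 144 + 88.8 = 232.8→233) → #F6E4E9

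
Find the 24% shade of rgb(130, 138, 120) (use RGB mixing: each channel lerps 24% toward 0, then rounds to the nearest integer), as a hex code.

A 24% shade moves each channel 24% toward 0:
  R: 130 − 31.2 = 98.8 → 99
  G: 138 + 0.24×(0−138) = 138 − 33.12 = 104.88 → 105
  B: 120 + 0.24×(0−120) = 120 − 28.8 = 91.2 → 91
rgb(99, 105, 91) = #63695B.

#63695B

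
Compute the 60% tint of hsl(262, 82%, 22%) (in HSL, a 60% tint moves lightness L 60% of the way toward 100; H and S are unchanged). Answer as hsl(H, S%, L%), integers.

L moves 60% from 22 toward 100: 22 + 46.8 = 68.8 → 69.
H and S are unchanged.

hsl(262, 82%, 69%)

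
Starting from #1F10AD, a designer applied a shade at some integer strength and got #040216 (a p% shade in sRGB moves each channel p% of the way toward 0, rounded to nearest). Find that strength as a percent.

#1F10AD is rgb(31, 16, 173); #040216 is rgb(4, 2, 22).
On the B channel (widest range): 22 ≈ 173 + (p/100)(0 − 173), so p ≈ 100×(22 − 173)/(0 − 173) = -15100/-173 = 87.28.
p = 87 reproduces all three channels after rounding.

87%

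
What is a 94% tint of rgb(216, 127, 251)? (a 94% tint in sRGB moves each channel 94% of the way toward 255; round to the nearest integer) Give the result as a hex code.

#FDF7FF

A 94% tint moves each channel 94% toward 255:
  R: 216 + 36.66 = 252.66 → 253
  G: 127 + 0.94×(255−127) = 127 + 120.32 = 247.32 → 247
  B: 251 + 0.94×(255−251) = 251 + 3.76 = 254.76 → 255
rgb(253, 247, 255) = #FDF7FF.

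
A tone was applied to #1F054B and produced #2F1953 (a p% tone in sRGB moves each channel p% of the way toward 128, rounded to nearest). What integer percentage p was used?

#1F054B is rgb(31, 5, 75); #2F1953 is rgb(47, 25, 83).
On the G channel (widest range): 25 ≈ 5 + (p/100)(128 − 5), so p ≈ 100×(25 − 5)/(128 − 5) = 2000/123 = 16.26.
p = 16 reproduces all three channels after rounding.

16%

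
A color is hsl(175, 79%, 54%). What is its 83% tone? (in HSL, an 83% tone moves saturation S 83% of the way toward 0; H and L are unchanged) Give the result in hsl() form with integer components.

hsl(175, 13%, 54%)

S moves 83% from 79 toward 0: 79 − 65.57 = 13.43 → 13.
H and L are unchanged.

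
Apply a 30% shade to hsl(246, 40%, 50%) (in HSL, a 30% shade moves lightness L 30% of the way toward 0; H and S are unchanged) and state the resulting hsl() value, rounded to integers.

L moves 30% from 50 toward 0: 50 − 15 = 35 → 35.
H and S are unchanged.

hsl(246, 40%, 35%)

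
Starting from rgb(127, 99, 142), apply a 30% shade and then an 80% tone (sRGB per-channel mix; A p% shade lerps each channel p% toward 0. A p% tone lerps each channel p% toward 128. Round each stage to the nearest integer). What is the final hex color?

A 30% shade moves each channel 30% toward 0:
  R: 127 − 38.1 = 88.9 → 89
  G: 99 + 0.3×(0−99) = 99 − 29.7 = 69.3 → 69
  B: 142 − 42.6 = 99.4 → 99
After the shade: rgb(89, 69, 99) = #594563.
Lerp each channel 80% toward 128:
  R: 89 + 0.8×(128−89) = 89 + 31.2 = 120.2 → 120
  G: 69 + 47.2 = 116.2 → 116
  B: 99 + 0.8×(128−99) = 99 + 23.2 = 122.2 → 122
rgb(120, 116, 122) = #78747a.

#78747a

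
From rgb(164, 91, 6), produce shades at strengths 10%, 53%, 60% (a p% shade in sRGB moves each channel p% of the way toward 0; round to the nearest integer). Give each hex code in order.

#945205, #4d2b03, #422402

10%: (164 − 16.4 = 147.6→148, 91 − 9.1 = 81.9→82, 6 − 0.6 = 5.4→5) → #945205
53%: (164 − 86.92 = 77.08→77, 91 − 48.23 = 42.77→43, 6 − 3.18 = 2.82→3) → #4d2b03
60%: (164 − 98.4 = 65.6→66, 91 − 54.6 = 36.4→36, 6 − 3.6 = 2.4→2) → #422402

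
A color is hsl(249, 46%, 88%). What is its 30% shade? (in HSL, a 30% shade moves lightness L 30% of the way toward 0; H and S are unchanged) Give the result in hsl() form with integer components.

hsl(249, 46%, 62%)

L moves 30% from 88 toward 0: 88 − 26.4 = 61.6 → 62.
H and S are unchanged.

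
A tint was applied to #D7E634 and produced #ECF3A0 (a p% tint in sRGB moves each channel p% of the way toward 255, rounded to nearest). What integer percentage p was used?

#D7E634 is rgb(215, 230, 52); #ECF3A0 is rgb(236, 243, 160).
On the B channel (widest range): 160 ≈ 52 + (p/100)(255 − 52), so p ≈ 100×(160 − 52)/(255 − 52) = 10800/203 = 53.20.
p = 53 reproduces all three channels after rounding.

53%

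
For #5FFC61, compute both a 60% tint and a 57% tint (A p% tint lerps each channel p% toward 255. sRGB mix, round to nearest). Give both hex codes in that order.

#5FFC61 is rgb(95, 252, 97).
60% tint:
  R: 95 + 0.6×(255−95) = 95 + 96 = 191 → 191
  G: 252 + 0.6×(255−252) = 252 + 1.8 = 253.8 → 254
  B: 97 + 0.6×(255−97) = 97 + 94.8 = 191.8 → 192
  → #BFFEC0
57% tint:
  R: 95 + 0.57×(255−95) = 95 + 91.2 = 186.2 → 186
  G: 252 + 0.57×(255−252) = 252 + 1.71 = 253.71 → 254
  B: 97 + 0.57×(255−97) = 97 + 90.06 = 187.06 → 187
  → #BAFEBB

#BFFEC0, #BAFEBB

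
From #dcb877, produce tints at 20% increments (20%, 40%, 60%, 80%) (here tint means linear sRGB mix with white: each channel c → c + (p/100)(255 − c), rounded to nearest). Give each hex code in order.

#e3c692, #ead4ad, #f1e3c9, #f8f1e4

#dcb877 is rgb(220, 184, 119).
20%: (220 + 7 = 227→227, 184 + 14.2 = 198.2→198, 119 + 27.2 = 146.2→146) → #e3c692
40%: (220 + 14 = 234→234, 184 + 28.4 = 212.4→212, 119 + 54.4 = 173.4→173) → #ead4ad
60%: (220 + 21 = 241→241, 184 + 42.6 = 226.6→227, 119 + 81.6 = 200.6→201) → #f1e3c9
80%: (220 + 28 = 248→248, 184 + 56.8 = 240.8→241, 119 + 108.8 = 227.8→228) → #f8f1e4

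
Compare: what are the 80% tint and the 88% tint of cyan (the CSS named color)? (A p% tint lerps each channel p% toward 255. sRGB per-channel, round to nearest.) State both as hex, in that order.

#CCFFFF, #E0FFFF

CSS cyan is rgb(0, 255, 255).
80% tint:
  R: 0 + 0.8×(255−0) = 0 + 204 = 204 → 204
  G: 255 + 0.8×(255−255) = 255 + 0 = 255 → 255
  B: 255 + 0 = 255 → 255
  → #CCFFFF
88% tint:
  R: 0 + 224.4 = 224.4 → 224
  G: 255 + 0.88×(255−255) = 255 + 0 = 255 → 255
  B: 255 + 0.88×(255−255) = 255 + 0 = 255 → 255
  → #E0FFFF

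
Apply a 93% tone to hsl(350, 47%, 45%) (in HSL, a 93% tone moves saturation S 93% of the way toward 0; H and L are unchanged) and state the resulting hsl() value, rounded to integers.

hsl(350, 3%, 45%)

S moves 93% from 47 toward 0: 47 − 43.71 = 3.29 → 3.
H and L are unchanged.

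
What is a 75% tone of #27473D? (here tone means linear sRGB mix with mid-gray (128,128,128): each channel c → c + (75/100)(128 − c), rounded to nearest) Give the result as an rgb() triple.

rgb(106, 114, 111)

#27473D is rgb(39, 71, 61).
Per channel, c → c + 0.75(128 − c):
  R: 39 + 66.75 = 105.75 → 106
  G: 71 + 42.75 = 113.75 → 114
  B: 61 + 0.75×(128−61) = 61 + 50.25 = 111.25 → 111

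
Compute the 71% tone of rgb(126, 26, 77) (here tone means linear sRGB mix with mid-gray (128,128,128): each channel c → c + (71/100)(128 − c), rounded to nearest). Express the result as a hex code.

Lerp each channel 71% toward 128:
  R: 126 + 0.71×(128−126) = 126 + 1.42 = 127.42 → 127
  G: 26 + 72.42 = 98.42 → 98
  B: 77 + 36.21 = 113.21 → 113
rgb(127, 98, 113) = #7F6271.

#7F6271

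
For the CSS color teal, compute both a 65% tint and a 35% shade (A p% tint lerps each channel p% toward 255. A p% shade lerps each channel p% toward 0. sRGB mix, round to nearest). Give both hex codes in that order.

#a6d3d3, #005353

CSS teal is rgb(0, 128, 128).
65% tint:
  R: 0 + 0.65×(255−0) = 0 + 165.75 = 165.75 → 166
  G: 128 + 0.65×(255−128) = 128 + 82.55 = 210.55 → 211
  B: 128 + 82.55 = 210.55 → 211
  → #a6d3d3
35% shade:
  R: 0 + 0 = 0 → 0
  G: 128 + 0.35×(0−128) = 128 − 44.8 = 83.2 → 83
  B: 128 + 0.35×(0−128) = 128 − 44.8 = 83.2 → 83
  → #005353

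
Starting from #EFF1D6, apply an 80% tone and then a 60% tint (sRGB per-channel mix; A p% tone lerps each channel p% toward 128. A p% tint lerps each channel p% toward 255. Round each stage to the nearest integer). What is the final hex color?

#D5D5D3

#EFF1D6 is rgb(239, 241, 214).
Per channel, c → c + 0.8(128 − c):
  R: 239 + 0.8×(128−239) = 239 − 88.8 = 150.2 → 150
  G: 241 + 0.8×(128−241) = 241 − 90.4 = 150.6 → 151
  B: 214 + 0.8×(128−214) = 214 − 68.8 = 145.2 → 145
After the tone: rgb(150, 151, 145) = #969791.
A 60% tint moves each channel 60% toward 255:
  R: 150 + 63 = 213 → 213
  G: 151 + 0.6×(255−151) = 151 + 62.4 = 213.4 → 213
  B: 145 + 0.6×(255−145) = 145 + 66 = 211 → 211
rgb(213, 213, 211) = #D5D5D3.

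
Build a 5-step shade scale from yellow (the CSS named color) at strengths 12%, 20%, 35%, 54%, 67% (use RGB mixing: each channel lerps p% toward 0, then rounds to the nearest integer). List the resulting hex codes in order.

CSS yellow is rgb(255, 255, 0).
12%: (255 − 30.6 = 224.4→224, 255 − 30.6 = 224.4→224, 0→0) → #E0E000
20%: (255 − 51 = 204→204, 255 − 51 = 204→204, 0→0) → #CCCC00
35%: (255 − 89.25 = 165.75→166, 255 − 89.25 = 165.75→166, 0→0) → #A6A600
54%: (255 − 137.7 = 117.3→117, 255 − 137.7 = 117.3→117, 0→0) → #757500
67%: (255 − 170.85 = 84.15→84, 255 − 170.85 = 84.15→84, 0→0) → #545400

#E0E000, #CCCC00, #A6A600, #757500, #545400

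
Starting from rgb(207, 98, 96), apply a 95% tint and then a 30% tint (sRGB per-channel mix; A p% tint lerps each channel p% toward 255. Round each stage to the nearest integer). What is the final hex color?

A 95% tint moves each channel 95% toward 255:
  R: 207 + 45.6 = 252.6 → 253
  G: 98 + 149.15 = 247.15 → 247
  B: 96 + 0.95×(255−96) = 96 + 151.05 = 247.05 → 247
After the tint: rgb(253, 247, 247) = #fdf7f7.
A 30% tint moves each channel 30% toward 255:
  R: 253 + 0.6 = 253.6 → 254
  G: 247 + 0.3×(255−247) = 247 + 2.4 = 249.4 → 249
  B: 247 + 0.3×(255−247) = 247 + 2.4 = 249.4 → 249
rgb(254, 249, 249) = #fef9f9.

#fef9f9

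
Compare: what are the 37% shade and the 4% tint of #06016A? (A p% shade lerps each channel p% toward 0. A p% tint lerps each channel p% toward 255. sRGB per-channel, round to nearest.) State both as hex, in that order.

#06016A is rgb(6, 1, 106).
37% shade:
  R: 6 − 2.22 = 3.78 → 4
  G: 1 − 0.37 = 0.63 → 1
  B: 106 + 0.37×(0−106) = 106 − 39.22 = 66.78 → 67
  → #040143
4% tint:
  R: 6 + 0.04×(255−6) = 6 + 9.96 = 15.96 → 16
  G: 1 + 0.04×(255−1) = 1 + 10.16 = 11.16 → 11
  B: 106 + 5.96 = 111.96 → 112
  → #100B70

#040143, #100B70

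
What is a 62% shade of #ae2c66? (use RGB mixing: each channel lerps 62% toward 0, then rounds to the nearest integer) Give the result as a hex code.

#ae2c66 is rgb(174, 44, 102).
A 62% shade moves each channel 62% toward 0:
  R: 174 − 107.88 = 66.12 → 66
  G: 44 + 0.62×(0−44) = 44 − 27.28 = 16.72 → 17
  B: 102 − 63.24 = 38.76 → 39
rgb(66, 17, 39) = #421127.

#421127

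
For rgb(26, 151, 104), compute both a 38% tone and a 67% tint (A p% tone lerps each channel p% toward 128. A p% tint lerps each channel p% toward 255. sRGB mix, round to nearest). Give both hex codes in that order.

#418E71, #B3DDCD

38% tone:
  R: 26 + 0.38×(128−26) = 26 + 38.76 = 64.76 → 65
  G: 151 + 0.38×(128−151) = 151 − 8.74 = 142.26 → 142
  B: 104 + 0.38×(128−104) = 104 + 9.12 = 113.12 → 113
  → #418E71
67% tint:
  R: 26 + 0.67×(255−26) = 26 + 153.43 = 179.43 → 179
  G: 151 + 69.68 = 220.68 → 221
  B: 104 + 101.17 = 205.17 → 205
  → #B3DDCD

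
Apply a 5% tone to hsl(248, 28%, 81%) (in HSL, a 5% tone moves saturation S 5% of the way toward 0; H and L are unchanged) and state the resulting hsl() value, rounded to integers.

hsl(248, 27%, 81%)

S moves 5% from 28 toward 0: 28 − 1.4 = 26.6 → 27.
H and L are unchanged.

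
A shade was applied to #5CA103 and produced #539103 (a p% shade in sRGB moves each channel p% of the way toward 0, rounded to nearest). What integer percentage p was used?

10%

#5CA103 is rgb(92, 161, 3); #539103 is rgb(83, 145, 3).
On the G channel (widest range): 145 ≈ 161 + (p/100)(0 − 161), so p ≈ 100×(145 − 161)/(0 − 161) = -1600/-161 = 9.94.
p = 10 reproduces all three channels after rounding.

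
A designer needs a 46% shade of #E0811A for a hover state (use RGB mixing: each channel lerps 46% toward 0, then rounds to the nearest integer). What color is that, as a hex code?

#79460E

#E0811A is rgb(224, 129, 26).
Per channel, c → c + 0.46(0 − c):
  R: 224 + 0.46×(0−224) = 224 − 103.04 = 120.96 → 121
  G: 129 − 59.34 = 69.66 → 70
  B: 26 + 0.46×(0−26) = 26 − 11.96 = 14.04 → 14
rgb(121, 70, 14) = #79460E.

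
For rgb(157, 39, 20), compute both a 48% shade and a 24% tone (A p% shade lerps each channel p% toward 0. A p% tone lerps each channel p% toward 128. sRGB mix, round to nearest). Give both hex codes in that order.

#52140A, #963C2E

48% shade:
  R: 157 − 75.36 = 81.64 → 82
  G: 39 + 0.48×(0−39) = 39 − 18.72 = 20.28 → 20
  B: 20 + 0.48×(0−20) = 20 − 9.6 = 10.4 → 10
  → #52140A
24% tone:
  R: 157 − 6.96 = 150.04 → 150
  G: 39 + 21.36 = 60.36 → 60
  B: 20 + 0.24×(128−20) = 20 + 25.92 = 45.92 → 46
  → #963C2E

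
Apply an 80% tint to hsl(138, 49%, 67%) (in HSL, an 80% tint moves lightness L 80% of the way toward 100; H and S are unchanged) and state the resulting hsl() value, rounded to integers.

hsl(138, 49%, 93%)

L moves 80% from 67 toward 100: 67 + 26.4 = 93.4 → 93.
H and S are unchanged.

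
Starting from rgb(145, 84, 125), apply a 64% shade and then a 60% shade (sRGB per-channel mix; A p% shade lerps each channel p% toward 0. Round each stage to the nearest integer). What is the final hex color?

#150c12

Per channel, c → c + 0.64(0 − c):
  R: 145 + 0.64×(0−145) = 145 − 92.8 = 52.2 → 52
  G: 84 − 53.76 = 30.24 → 30
  B: 125 + 0.64×(0−125) = 125 − 80 = 45 → 45
After the shade: rgb(52, 30, 45) = #341e2d.
Lerp each channel 60% toward 0:
  R: 52 + 0.6×(0−52) = 52 − 31.2 = 20.8 → 21
  G: 30 − 18 = 12 → 12
  B: 45 + 0.6×(0−45) = 45 − 27 = 18 → 18
rgb(21, 12, 18) = #150c12.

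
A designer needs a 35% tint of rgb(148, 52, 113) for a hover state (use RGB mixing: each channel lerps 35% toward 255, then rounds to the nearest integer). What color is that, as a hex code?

Per channel, c → c + 0.35(255 − c):
  R: 148 + 0.35×(255−148) = 148 + 37.45 = 185.45 → 185
  G: 52 + 0.35×(255−52) = 52 + 71.05 = 123.05 → 123
  B: 113 + 0.35×(255−113) = 113 + 49.7 = 162.7 → 163
rgb(185, 123, 163) = #b97ba3.

#b97ba3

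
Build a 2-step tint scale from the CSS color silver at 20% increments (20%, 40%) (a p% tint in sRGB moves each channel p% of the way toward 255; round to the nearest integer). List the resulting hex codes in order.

CSS silver is rgb(192, 192, 192).
20%: (192 + 12.6 = 204.6→205, 192 + 12.6 = 204.6→205, 192 + 12.6 = 204.6→205) → #cdcdcd
40%: (192 + 25.2 = 217.2→217, 192 + 25.2 = 217.2→217, 192 + 25.2 = 217.2→217) → #d9d9d9

#cdcdcd, #d9d9d9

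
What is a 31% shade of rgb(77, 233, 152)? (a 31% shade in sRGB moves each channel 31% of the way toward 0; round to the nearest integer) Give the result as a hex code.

#35a169

Lerp each channel 31% toward 0:
  R: 77 − 23.87 = 53.13 → 53
  G: 233 − 72.23 = 160.77 → 161
  B: 152 − 47.12 = 104.88 → 105
rgb(53, 161, 105) = #35a169.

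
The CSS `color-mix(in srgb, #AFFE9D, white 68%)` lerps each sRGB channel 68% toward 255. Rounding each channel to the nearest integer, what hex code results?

#E5FFE0

#AFFE9D is rgb(175, 254, 157).
Lerp each channel 68% toward 255:
  R: 175 + 0.68×(255−175) = 175 + 54.4 = 229.4 → 229
  G: 254 + 0.68×(255−254) = 254 + 0.68 = 254.68 → 255
  B: 157 + 0.68×(255−157) = 157 + 66.64 = 223.64 → 224
rgb(229, 255, 224) = #E5FFE0.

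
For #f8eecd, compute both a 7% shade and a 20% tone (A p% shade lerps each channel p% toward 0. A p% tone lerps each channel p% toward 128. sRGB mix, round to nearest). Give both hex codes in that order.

#f8eecd is rgb(248, 238, 205).
7% shade:
  R: 248 + 0.07×(0−248) = 248 − 17.36 = 230.64 → 231
  G: 238 − 16.66 = 221.34 → 221
  B: 205 + 0.07×(0−205) = 205 − 14.35 = 190.65 → 191
  → #e7ddbf
20% tone:
  R: 248 + 0.2×(128−248) = 248 − 24 = 224 → 224
  G: 238 − 22 = 216 → 216
  B: 205 + 0.2×(128−205) = 205 − 15.4 = 189.6 → 190
  → #e0d8be

#e7ddbf, #e0d8be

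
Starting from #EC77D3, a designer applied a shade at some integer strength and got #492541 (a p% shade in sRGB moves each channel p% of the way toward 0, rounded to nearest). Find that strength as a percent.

69%

#EC77D3 is rgb(236, 119, 211); #492541 is rgb(73, 37, 65).
On the R channel (widest range): 73 ≈ 236 + (p/100)(0 − 236), so p ≈ 100×(73 − 236)/(0 − 236) = -16300/-236 = 69.07.
p = 69 reproduces all three channels after rounding.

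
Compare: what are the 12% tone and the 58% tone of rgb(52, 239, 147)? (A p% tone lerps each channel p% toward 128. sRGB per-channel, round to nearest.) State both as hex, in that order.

12% tone:
  R: 52 + 0.12×(128−52) = 52 + 9.12 = 61.12 → 61
  G: 239 + 0.12×(128−239) = 239 − 13.32 = 225.68 → 226
  B: 147 − 2.28 = 144.72 → 145
  → #3DE291
58% tone:
  R: 52 + 0.58×(128−52) = 52 + 44.08 = 96.08 → 96
  G: 239 + 0.58×(128−239) = 239 − 64.38 = 174.62 → 175
  B: 147 − 11.02 = 135.98 → 136
  → #60AF88

#3DE291, #60AF88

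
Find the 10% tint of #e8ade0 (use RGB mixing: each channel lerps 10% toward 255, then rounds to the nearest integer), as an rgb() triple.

#e8ade0 is rgb(232, 173, 224).
Lerp each channel 10% toward 255:
  R: 232 + 0.1×(255−232) = 232 + 2.3 = 234.3 → 234
  G: 173 + 0.1×(255−173) = 173 + 8.2 = 181.2 → 181
  B: 224 + 0.1×(255−224) = 224 + 3.1 = 227.1 → 227

rgb(234, 181, 227)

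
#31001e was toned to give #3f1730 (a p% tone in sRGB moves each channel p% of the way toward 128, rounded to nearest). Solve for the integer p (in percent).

18%

#31001e is rgb(49, 0, 30); #3f1730 is rgb(63, 23, 48).
On the G channel (widest range): 23 ≈ 0 + (p/100)(128 − 0), so p ≈ 100×(23 − 0)/(128 − 0) = 2300/128 = 17.97.
p = 18 reproduces all three channels after rounding.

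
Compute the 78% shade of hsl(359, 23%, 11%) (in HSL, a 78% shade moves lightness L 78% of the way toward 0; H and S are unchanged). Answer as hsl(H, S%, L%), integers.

L moves 78% from 11 toward 0: 11 − 8.58 = 2.42 → 2.
H and S are unchanged.

hsl(359, 23%, 2%)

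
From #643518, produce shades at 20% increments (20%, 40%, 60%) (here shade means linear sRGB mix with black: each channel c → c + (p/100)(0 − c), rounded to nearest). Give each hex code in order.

#643518 is rgb(100, 53, 24).
20%: (100 − 20 = 80→80, 53 − 10.6 = 42.4→42, 24 − 4.8 = 19.2→19) → #502A13
40%: (100 − 40 = 60→60, 53 − 21.2 = 31.8→32, 24 − 9.6 = 14.4→14) → #3C200E
60%: (100 − 60 = 40→40, 53 − 31.8 = 21.2→21, 24 − 14.4 = 9.6→10) → #28150A

#502A13, #3C200E, #28150A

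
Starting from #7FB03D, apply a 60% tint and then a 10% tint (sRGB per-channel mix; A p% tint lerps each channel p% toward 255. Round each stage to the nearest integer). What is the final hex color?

#D1E2B9

#7FB03D is rgb(127, 176, 61).
Lerp each channel 60% toward 255:
  R: 127 + 0.6×(255−127) = 127 + 76.8 = 203.8 → 204
  G: 176 + 47.4 = 223.4 → 223
  B: 61 + 0.6×(255−61) = 61 + 116.4 = 177.4 → 177
After the tint: rgb(204, 223, 177) = #CCDFB1.
Per channel, c → c + 0.1(255 − c):
  R: 204 + 0.1×(255−204) = 204 + 5.1 = 209.1 → 209
  G: 223 + 0.1×(255−223) = 223 + 3.2 = 226.2 → 226
  B: 177 + 7.8 = 184.8 → 185
rgb(209, 226, 185) = #D1E2B9.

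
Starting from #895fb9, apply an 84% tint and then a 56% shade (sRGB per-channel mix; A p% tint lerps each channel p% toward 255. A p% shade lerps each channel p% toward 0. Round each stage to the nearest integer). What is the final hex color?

#895fb9 is rgb(137, 95, 185).
Lerp each channel 84% toward 255:
  R: 137 + 0.84×(255−137) = 137 + 99.12 = 236.12 → 236
  G: 95 + 134.4 = 229.4 → 229
  B: 185 + 58.8 = 243.8 → 244
After the tint: rgb(236, 229, 244) = #ece5f4.
Lerp each channel 56% toward 0:
  R: 236 − 132.16 = 103.84 → 104
  G: 229 − 128.24 = 100.76 → 101
  B: 244 + 0.56×(0−244) = 244 − 136.64 = 107.36 → 107
rgb(104, 101, 107) = #68656b.

#68656b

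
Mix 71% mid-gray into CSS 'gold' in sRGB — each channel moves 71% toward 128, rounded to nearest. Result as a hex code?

CSS gold is rgb(255, 215, 0).
Lerp each channel 71% toward 128:
  R: 255 + 0.71×(128−255) = 255 − 90.17 = 164.83 → 165
  G: 215 + 0.71×(128−215) = 215 − 61.77 = 153.23 → 153
  B: 0 + 90.88 = 90.88 → 91
rgb(165, 153, 91) = #a5995b.

#a5995b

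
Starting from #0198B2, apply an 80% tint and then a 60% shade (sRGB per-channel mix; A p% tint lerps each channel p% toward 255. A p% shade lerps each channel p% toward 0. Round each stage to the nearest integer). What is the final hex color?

#525E60

#0198B2 is rgb(1, 152, 178).
Lerp each channel 80% toward 255:
  R: 1 + 0.8×(255−1) = 1 + 203.2 = 204.2 → 204
  G: 152 + 82.4 = 234.4 → 234
  B: 178 + 0.8×(255−178) = 178 + 61.6 = 239.6 → 240
After the tint: rgb(204, 234, 240) = #CCEAF0.
Lerp each channel 60% toward 0:
  R: 204 + 0.6×(0−204) = 204 − 122.4 = 81.6 → 82
  G: 234 + 0.6×(0−234) = 234 − 140.4 = 93.6 → 94
  B: 240 + 0.6×(0−240) = 240 − 144 = 96 → 96
rgb(82, 94, 96) = #525E60.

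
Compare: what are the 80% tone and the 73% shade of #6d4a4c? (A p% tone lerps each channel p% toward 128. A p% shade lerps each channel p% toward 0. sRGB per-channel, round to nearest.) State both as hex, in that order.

#7c7576, #1d1415

#6d4a4c is rgb(109, 74, 76).
80% tone:
  R: 109 + 0.8×(128−109) = 109 + 15.2 = 124.2 → 124
  G: 74 + 43.2 = 117.2 → 117
  B: 76 + 0.8×(128−76) = 76 + 41.6 = 117.6 → 118
  → #7c7576
73% shade:
  R: 109 − 79.57 = 29.43 → 29
  G: 74 + 0.73×(0−74) = 74 − 54.02 = 19.98 → 20
  B: 76 + 0.73×(0−76) = 76 − 55.48 = 20.52 → 21
  → #1d1415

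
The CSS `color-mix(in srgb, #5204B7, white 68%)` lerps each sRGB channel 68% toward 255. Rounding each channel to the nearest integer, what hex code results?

#5204B7 is rgb(82, 4, 183).
A 68% tint moves each channel 68% toward 255:
  R: 82 + 117.64 = 199.64 → 200
  G: 4 + 0.68×(255−4) = 4 + 170.68 = 174.68 → 175
  B: 183 + 48.96 = 231.96 → 232
rgb(200, 175, 232) = #C8AFE8.

#C8AFE8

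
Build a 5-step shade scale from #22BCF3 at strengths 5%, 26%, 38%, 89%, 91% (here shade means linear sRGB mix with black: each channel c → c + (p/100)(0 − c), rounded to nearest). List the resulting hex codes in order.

#22BCF3 is rgb(34, 188, 243).
5%: (34 − 1.7 = 32.3→32, 188 − 9.4 = 178.6→179, 243 − 12.15 = 230.85→231) → #20B3E7
26%: (34 − 8.84 = 25.16→25, 188 − 48.88 = 139.12→139, 243 − 63.18 = 179.82→180) → #198BB4
38%: (34 − 12.92 = 21.08→21, 188 − 71.44 = 116.56→117, 243 − 92.34 = 150.66→151) → #157597
89%: (34 − 30.26 = 3.74→4, 188 − 167.32 = 20.68→21, 243 − 216.27 = 26.73→27) → #04151B
91%: (34 − 30.94 = 3.06→3, 188 − 171.08 = 16.92→17, 243 − 221.13 = 21.87→22) → #031116

#20B3E7, #198BB4, #157597, #04151B, #031116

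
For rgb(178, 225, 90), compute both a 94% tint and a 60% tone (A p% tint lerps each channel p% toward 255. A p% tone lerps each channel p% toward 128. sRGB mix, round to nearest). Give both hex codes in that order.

#FAFDF5, #94A771

94% tint:
  R: 178 + 72.38 = 250.38 → 250
  G: 225 + 0.94×(255−225) = 225 + 28.2 = 253.2 → 253
  B: 90 + 155.1 = 245.1 → 245
  → #FAFDF5
60% tone:
  R: 178 + 0.6×(128−178) = 178 − 30 = 148 → 148
  G: 225 + 0.6×(128−225) = 225 − 58.2 = 166.8 → 167
  B: 90 + 22.8 = 112.8 → 113
  → #94A771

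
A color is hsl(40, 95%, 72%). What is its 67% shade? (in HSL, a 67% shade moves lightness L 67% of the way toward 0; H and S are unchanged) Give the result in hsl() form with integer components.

hsl(40, 95%, 24%)

L moves 67% from 72 toward 0: 72 − 48.24 = 23.76 → 24.
H and S are unchanged.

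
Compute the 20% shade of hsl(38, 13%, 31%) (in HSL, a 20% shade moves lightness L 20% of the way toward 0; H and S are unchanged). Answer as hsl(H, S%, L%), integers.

L moves 20% from 31 toward 0: 31 − 6.2 = 24.8 → 25.
H and S are unchanged.

hsl(38, 13%, 25%)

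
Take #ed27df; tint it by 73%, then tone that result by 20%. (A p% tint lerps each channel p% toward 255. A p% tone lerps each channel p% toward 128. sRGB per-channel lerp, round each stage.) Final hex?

#ed27df is rgb(237, 39, 223).
A 73% tint moves each channel 73% toward 255:
  R: 237 + 0.73×(255−237) = 237 + 13.14 = 250.14 → 250
  G: 39 + 157.68 = 196.68 → 197
  B: 223 + 23.36 = 246.36 → 246
After the tint: rgb(250, 197, 246) = #fac5f6.
Lerp each channel 20% toward 128:
  R: 250 + 0.2×(128−250) = 250 − 24.4 = 225.6 → 226
  G: 197 + 0.2×(128−197) = 197 − 13.8 = 183.2 → 183
  B: 246 + 0.2×(128−246) = 246 − 23.6 = 222.4 → 222
rgb(226, 183, 222) = #e2b7de.

#e2b7de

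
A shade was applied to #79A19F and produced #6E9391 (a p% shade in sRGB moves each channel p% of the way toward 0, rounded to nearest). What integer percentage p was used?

#79A19F is rgb(121, 161, 159); #6E9391 is rgb(110, 147, 145).
On the G channel (widest range): 147 ≈ 161 + (p/100)(0 − 161), so p ≈ 100×(147 − 161)/(0 − 161) = -1400/-161 = 8.70.
p = 9 reproduces all three channels after rounding.

9%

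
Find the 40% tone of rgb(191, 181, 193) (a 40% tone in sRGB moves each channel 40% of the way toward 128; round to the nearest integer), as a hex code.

Lerp each channel 40% toward 128:
  R: 191 − 25.2 = 165.8 → 166
  G: 181 + 0.4×(128−181) = 181 − 21.2 = 159.8 → 160
  B: 193 − 26 = 167 → 167
rgb(166, 160, 167) = #A6A0A7.

#A6A0A7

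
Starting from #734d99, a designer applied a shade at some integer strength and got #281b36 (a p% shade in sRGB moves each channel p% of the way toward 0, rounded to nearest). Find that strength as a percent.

#734d99 is rgb(115, 77, 153); #281b36 is rgb(40, 27, 54).
On the B channel (widest range): 54 ≈ 153 + (p/100)(0 − 153), so p ≈ 100×(54 − 153)/(0 − 153) = -9900/-153 = 64.71.
p = 65 reproduces all three channels after rounding.

65%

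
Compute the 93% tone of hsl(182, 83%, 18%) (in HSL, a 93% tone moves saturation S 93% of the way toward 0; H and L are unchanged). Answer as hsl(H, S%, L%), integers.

S moves 93% from 83 toward 0: 83 − 77.19 = 5.81 → 6.
H and L are unchanged.

hsl(182, 6%, 18%)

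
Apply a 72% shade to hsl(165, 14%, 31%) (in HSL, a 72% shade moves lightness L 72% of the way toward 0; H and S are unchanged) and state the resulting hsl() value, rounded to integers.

L moves 72% from 31 toward 0: 31 − 22.32 = 8.68 → 9.
H and S are unchanged.

hsl(165, 14%, 9%)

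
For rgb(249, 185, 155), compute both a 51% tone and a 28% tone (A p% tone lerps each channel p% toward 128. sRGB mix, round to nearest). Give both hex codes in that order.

51% tone:
  R: 249 + 0.51×(128−249) = 249 − 61.71 = 187.29 → 187
  G: 185 + 0.51×(128−185) = 185 − 29.07 = 155.93 → 156
  B: 155 − 13.77 = 141.23 → 141
  → #bb9c8d
28% tone:
  R: 249 − 33.88 = 215.12 → 215
  G: 185 − 15.96 = 169.04 → 169
  B: 155 + 0.28×(128−155) = 155 − 7.56 = 147.44 → 147
  → #d7a993

#bb9c8d, #d7a993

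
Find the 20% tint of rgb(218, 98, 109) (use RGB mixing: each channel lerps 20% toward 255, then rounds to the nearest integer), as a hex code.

#E1818A

Lerp each channel 20% toward 255:
  R: 218 + 0.2×(255−218) = 218 + 7.4 = 225.4 → 225
  G: 98 + 0.2×(255−98) = 98 + 31.4 = 129.4 → 129
  B: 109 + 29.2 = 138.2 → 138
rgb(225, 129, 138) = #E1818A.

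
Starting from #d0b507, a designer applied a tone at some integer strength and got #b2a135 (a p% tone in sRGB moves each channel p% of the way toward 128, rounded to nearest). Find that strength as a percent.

#d0b507 is rgb(208, 181, 7); #b2a135 is rgb(178, 161, 53).
On the B channel (widest range): 53 ≈ 7 + (p/100)(128 − 7), so p ≈ 100×(53 − 7)/(128 − 7) = 4600/121 = 38.02.
p = 38 reproduces all three channels after rounding.

38%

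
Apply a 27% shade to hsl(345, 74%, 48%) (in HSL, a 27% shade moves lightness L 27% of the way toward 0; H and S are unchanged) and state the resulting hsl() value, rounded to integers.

L moves 27% from 48 toward 0: 48 − 12.96 = 35.04 → 35.
H and S are unchanged.

hsl(345, 74%, 35%)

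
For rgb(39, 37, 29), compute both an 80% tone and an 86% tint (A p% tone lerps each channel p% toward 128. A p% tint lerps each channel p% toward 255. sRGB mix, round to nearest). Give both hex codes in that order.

#6e6e6c, #e1e0df

80% tone:
  R: 39 + 71.2 = 110.2 → 110
  G: 37 + 0.8×(128−37) = 37 + 72.8 = 109.8 → 110
  B: 29 + 0.8×(128−29) = 29 + 79.2 = 108.2 → 108
  → #6e6e6c
86% tint:
  R: 39 + 0.86×(255−39) = 39 + 185.76 = 224.76 → 225
  G: 37 + 0.86×(255−37) = 37 + 187.48 = 224.48 → 224
  B: 29 + 0.86×(255−29) = 29 + 194.36 = 223.36 → 223
  → #e1e0df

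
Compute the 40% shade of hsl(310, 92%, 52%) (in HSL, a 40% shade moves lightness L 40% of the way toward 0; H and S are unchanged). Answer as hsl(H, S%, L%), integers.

hsl(310, 92%, 31%)

L moves 40% from 52 toward 0: 52 − 20.8 = 31.2 → 31.
H and S are unchanged.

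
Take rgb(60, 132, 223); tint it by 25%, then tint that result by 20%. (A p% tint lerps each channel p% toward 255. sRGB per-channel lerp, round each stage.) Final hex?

#8AB5EC

Per channel, c → c + 0.25(255 − c):
  R: 60 + 0.25×(255−60) = 60 + 48.75 = 108.75 → 109
  G: 132 + 30.75 = 162.75 → 163
  B: 223 + 0.25×(255−223) = 223 + 8 = 231 → 231
After the tint: rgb(109, 163, 231) = #6DA3E7.
Per channel, c → c + 0.2(255 − c):
  R: 109 + 0.2×(255−109) = 109 + 29.2 = 138.2 → 138
  G: 163 + 18.4 = 181.4 → 181
  B: 231 + 4.8 = 235.8 → 236
rgb(138, 181, 236) = #8AB5EC.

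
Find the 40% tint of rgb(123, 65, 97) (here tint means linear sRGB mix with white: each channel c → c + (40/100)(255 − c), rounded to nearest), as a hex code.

Per channel, c → c + 0.4(255 − c):
  R: 123 + 0.4×(255−123) = 123 + 52.8 = 175.8 → 176
  G: 65 + 76 = 141 → 141
  B: 97 + 63.2 = 160.2 → 160
rgb(176, 141, 160) = #B08DA0.

#B08DA0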